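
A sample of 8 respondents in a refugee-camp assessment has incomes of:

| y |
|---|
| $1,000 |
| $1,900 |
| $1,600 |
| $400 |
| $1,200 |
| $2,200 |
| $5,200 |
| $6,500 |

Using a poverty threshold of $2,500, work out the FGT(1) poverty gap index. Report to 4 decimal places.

0.3350

Poor units: $400, $1,000, $1,200, $1,600, $1,900, $2,200 (q = 6 of N = 8).
Gap ratios (z−y)/z: (2500−400)/2500 = 0.8400; (2500−1000)/2500 = 0.6000; (2500−1200)/2500 = 0.5200; (2500−1600)/2500 = 0.3600; (2500−1900)/2500 = 0.2400; (2500−2200)/2500 = 0.1200.
Sum of shortfalls = 2.680000; P₁ averages over all N: 2.680000 / 8 = 0.3350.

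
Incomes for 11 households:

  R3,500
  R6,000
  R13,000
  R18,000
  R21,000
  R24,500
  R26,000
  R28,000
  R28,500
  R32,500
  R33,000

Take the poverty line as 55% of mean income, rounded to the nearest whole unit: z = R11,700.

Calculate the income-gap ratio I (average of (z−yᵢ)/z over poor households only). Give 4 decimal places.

0.5940

Incomes under z: R3,500, R6,000 (q = 2 of N = 11).
Shortfall ratios (z−y)/z: 0.7009, 0.4872; sum = 1.188034.
The income-gap ratio divides by q (the poor only): 1.188034 / 2 = 0.5940.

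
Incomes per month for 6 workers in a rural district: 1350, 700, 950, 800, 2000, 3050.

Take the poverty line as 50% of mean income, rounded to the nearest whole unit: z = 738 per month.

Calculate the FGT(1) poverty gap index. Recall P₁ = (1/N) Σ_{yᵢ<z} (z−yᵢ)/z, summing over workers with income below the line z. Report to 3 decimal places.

Poor units: 700 (q = 1 of N = 6).
Relative gaps: (738−700)/738 = 0.0515.
Sum of shortfalls = 0.051491; P₁ averages over all N: 0.051491 / 6 = 0.009.

0.009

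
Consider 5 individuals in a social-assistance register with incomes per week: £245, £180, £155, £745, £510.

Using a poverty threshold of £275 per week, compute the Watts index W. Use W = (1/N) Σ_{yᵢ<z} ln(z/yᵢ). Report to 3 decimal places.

Poor units: £155, £180, £245 (q = 3 of N = 5).
ln(z/y) terms: ln(275/155) = 0.5733; ln(275/180) = 0.4238; ln(275/245) = 0.1155.
W = 1.112673 / 5 = 0.223.

0.223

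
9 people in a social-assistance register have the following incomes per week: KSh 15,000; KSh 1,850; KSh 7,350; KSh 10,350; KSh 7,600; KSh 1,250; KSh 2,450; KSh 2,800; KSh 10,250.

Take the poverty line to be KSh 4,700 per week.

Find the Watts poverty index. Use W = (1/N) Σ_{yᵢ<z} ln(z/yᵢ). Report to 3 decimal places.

Poor units: KSh 1,250, KSh 1,850, KSh 2,450, KSh 2,800 (q = 4 of N = 9).
Log gaps: ln(4700/1250) = 1.3244; ln(4700/1850) = 0.9324; ln(4700/2450) = 0.6515; ln(4700/2800) = 0.5179.
W = 3.426213 / 9 = 0.381.

0.381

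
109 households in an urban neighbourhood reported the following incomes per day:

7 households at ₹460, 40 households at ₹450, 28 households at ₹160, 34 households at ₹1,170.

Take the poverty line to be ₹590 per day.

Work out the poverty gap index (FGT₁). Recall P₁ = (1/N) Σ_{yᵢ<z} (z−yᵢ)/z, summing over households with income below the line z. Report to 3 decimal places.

0.288

Below the line: 28×₹160, 40×₹450, 7×₹460 (q = 75 of N = 109).
Shortfall ratios: (590−160)/590 = 0.7288 (×28); (590−450)/590 = 0.2373 (×40); (590−460)/590 = 0.2203 (×7).
Sum of shortfalls = 31.440678; P₁ averages over all N: 31.440678 / 109 = 0.288.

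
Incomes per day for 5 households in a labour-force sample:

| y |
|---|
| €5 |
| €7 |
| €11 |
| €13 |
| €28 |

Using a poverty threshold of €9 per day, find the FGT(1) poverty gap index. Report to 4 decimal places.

0.1333

Below z: €5, €7 (q = 2 of N = 5).
Relative gaps: (9−5)/9 = 0.4444; (9−7)/9 = 0.2222.
Sum of shortfalls = 0.666667; P₁ averages over all N: 0.666667 / 5 = 0.1333.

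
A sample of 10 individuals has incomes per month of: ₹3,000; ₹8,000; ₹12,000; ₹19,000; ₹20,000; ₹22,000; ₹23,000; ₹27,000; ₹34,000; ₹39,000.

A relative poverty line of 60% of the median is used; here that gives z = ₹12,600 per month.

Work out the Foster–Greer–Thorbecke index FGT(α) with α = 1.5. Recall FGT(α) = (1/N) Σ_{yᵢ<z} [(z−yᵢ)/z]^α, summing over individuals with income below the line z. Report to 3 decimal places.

0.090

Poor units: ₹3,000, ₹8,000, ₹12,000 (q = 3 of N = 10).
Relative gaps: (12600−3000)/12600 = 0.7619; (12600−8000)/12600 = 0.3651; (12600−12000)/12600 = 0.0476.
Raised to α = 1.5: 0.66504; 0.22059; 0.01039.
Sum = 0.896024; FGT(1.5) = 0.896024 / 10 = 0.090.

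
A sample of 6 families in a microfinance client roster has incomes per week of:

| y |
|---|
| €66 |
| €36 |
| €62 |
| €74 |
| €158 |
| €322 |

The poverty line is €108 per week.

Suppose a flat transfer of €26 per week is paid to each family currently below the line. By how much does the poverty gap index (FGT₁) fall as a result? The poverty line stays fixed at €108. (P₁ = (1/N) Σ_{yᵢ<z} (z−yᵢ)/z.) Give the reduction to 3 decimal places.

Before: below the line — €36, €62, €66, €74; poverty gap index (FGT₁) = 0.29938.
After the €26 transfer: below the line — €62, €88, €92, €100; poverty gap index (FGT₁) = 0.13889.
Reduction = 0.29938 − 0.13889 = 0.160.

0.160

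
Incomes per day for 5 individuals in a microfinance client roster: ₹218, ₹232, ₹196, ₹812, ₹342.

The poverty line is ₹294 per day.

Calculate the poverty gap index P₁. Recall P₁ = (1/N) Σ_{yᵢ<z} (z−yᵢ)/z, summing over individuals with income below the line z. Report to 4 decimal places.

0.1605

Below the line: ₹196, ₹218, ₹232 (q = 3 of N = 5).
Shortfall ratios: (294−196)/294 = 0.3333; (294−218)/294 = 0.2585; (294−232)/294 = 0.2109.
Σ = 0.802721. Dividing by the full population N = 5 gives P₁ = 0.1605.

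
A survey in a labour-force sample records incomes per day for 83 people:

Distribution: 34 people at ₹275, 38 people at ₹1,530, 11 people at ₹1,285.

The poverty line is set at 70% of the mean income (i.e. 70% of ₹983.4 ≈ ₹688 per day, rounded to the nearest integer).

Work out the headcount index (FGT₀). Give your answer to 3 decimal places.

34 of the 83 people have income below ₹688.
H = 34/83 = 0.410.

0.410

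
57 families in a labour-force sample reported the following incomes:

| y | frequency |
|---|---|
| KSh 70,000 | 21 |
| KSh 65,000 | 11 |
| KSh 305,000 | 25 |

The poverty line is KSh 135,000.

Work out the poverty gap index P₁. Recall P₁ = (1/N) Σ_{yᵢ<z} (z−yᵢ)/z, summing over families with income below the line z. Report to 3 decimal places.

Incomes under z: 11×KSh 65,000, 21×KSh 70,000 (q = 32 of N = 57).
Shortfall ratios: (135000−65000)/135000 = 0.5185 (×11); (135000−70000)/135000 = 0.4815 (×21).
Σ = 15.814815. Dividing by the full population N = 57 gives P₁ = 0.277.

0.277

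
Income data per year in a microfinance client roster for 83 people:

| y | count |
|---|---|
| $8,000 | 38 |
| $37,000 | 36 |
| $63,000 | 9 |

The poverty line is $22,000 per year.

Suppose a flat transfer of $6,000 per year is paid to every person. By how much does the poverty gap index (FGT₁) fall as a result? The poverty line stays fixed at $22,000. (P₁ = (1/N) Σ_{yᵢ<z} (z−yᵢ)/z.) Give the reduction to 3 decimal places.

Before: below the line — 38×$8,000; poverty gap index (FGT₁) = 0.29135.
After the $6,000 transfer: below the line — 38×$14,000; poverty gap index (FGT₁) = 0.16648.
Reduction = 0.29135 − 0.16648 = 0.125.

0.125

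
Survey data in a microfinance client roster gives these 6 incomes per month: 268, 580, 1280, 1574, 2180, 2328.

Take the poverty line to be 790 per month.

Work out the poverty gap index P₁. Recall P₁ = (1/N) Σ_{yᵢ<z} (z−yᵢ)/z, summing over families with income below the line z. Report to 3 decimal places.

Below the line: 268, 580 (q = 2 of N = 6).
Relative gaps: (790−268)/790 = 0.6608; (790−580)/790 = 0.2658.
Sum of shortfalls = 0.926582; P₁ averages over all N: 0.926582 / 6 = 0.154.

0.154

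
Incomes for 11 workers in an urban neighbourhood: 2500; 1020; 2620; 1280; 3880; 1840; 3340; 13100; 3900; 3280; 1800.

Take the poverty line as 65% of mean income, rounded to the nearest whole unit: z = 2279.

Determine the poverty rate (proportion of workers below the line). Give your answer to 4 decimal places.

0.3636

4 of the 11 workers have income below 2279.
H = 4/11 = 0.3636.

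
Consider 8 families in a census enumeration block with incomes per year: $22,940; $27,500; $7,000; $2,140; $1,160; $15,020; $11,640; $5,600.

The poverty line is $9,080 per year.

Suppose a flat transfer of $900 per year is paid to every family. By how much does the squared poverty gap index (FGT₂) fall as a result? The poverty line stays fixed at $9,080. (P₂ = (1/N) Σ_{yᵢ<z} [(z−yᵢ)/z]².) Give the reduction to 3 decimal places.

Before: below the line — $1,160, $2,140, $5,600, $7,000; squared poverty gap index (FGT₂) = 0.19304.
After the $900 transfer: below the line — $2,060, $3,040, $6,500, $7,900; squared poverty gap index (FGT₂) = 0.14223.
Reduction = 0.19304 − 0.14223 = 0.051.

0.051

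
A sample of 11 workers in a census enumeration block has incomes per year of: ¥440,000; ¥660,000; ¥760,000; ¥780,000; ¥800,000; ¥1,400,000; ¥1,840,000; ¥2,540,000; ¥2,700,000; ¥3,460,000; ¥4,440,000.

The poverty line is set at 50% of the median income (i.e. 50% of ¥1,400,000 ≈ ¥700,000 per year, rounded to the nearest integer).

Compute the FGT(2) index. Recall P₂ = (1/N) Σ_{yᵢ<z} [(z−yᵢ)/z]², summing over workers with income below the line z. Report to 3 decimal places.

Below z: ¥440,000, ¥660,000 (q = 2 of N = 11).
Normalized shortfalls: (700000−440000)/700000 = 0.3714; (700000−660000)/700000 = 0.0571.
Squared: 0.1380; 0.0033.
Sum = 0.141224; P₂ = 0.141224 / 11 = 0.013.

0.013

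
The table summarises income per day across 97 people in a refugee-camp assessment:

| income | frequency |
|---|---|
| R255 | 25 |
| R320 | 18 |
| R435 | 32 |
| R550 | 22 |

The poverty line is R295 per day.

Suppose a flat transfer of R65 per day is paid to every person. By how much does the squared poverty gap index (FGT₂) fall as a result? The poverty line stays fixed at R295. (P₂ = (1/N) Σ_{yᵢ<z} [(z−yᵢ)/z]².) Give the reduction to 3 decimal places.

0.005

Before: below the line — 25×R255; squared poverty gap index (FGT₂) = 0.00474.
After the R65 transfer: below the line — none; squared poverty gap index (FGT₂) = 0.00000.
Reduction = 0.00474 − 0.00000 = 0.005.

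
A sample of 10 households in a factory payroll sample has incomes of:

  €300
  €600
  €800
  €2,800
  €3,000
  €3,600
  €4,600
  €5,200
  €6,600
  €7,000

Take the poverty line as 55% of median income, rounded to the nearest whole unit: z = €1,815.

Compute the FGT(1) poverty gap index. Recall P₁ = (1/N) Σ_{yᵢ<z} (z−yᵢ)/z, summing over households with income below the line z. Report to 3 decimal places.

Incomes under z: €300, €600, €800 (q = 3 of N = 10).
Gap ratios (z−y)/z: (1815−300)/1815 = 0.8347; (1815−600)/1815 = 0.6694; (1815−800)/1815 = 0.5592.
Σ = 2.063361. Dividing by the full population N = 10 gives P₁ = 0.206.

0.206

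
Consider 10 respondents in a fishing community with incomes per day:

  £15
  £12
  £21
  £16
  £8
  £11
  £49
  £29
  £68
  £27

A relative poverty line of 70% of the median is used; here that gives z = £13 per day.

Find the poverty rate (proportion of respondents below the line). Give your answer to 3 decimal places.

3 of the 10 respondents have income below £13.
H = 3/10 = 0.300.

0.300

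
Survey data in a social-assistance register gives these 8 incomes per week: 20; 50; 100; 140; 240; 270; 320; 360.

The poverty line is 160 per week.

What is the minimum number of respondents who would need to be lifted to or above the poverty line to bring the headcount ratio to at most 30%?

2

4 of the 8 respondents are poor, so H = 4/8 = 0.500.
A headcount ratio of at most 30% allows at most ⌊0.30 × 8⌋ = 2 poor respondents.
So at least 4 − 2 = 2 must be lifted.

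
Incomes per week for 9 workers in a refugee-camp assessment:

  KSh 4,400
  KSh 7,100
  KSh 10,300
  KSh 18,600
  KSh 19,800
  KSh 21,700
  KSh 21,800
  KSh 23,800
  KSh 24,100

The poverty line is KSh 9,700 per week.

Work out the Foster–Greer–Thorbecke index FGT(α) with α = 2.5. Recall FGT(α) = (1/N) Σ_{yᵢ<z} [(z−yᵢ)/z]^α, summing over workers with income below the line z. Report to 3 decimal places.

Incomes under z: KSh 4,400, KSh 7,100 (q = 2 of N = 9).
Shortfall ratios: (9700−4400)/9700 = 0.5464; (9700−7100)/9700 = 0.2680.
Raised to α = 2.5: 0.22068; 0.03720.
Sum = 0.257875; FGT(2.5) = 0.257875 / 9 = 0.029.

0.029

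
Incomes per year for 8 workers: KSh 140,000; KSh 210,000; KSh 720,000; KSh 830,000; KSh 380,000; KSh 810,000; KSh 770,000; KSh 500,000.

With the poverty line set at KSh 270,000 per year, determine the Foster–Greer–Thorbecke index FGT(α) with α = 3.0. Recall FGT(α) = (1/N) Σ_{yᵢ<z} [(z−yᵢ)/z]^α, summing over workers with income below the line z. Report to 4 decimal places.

0.0153

Below the line: KSh 140,000, KSh 210,000 (q = 2 of N = 8).
Relative gaps: (270000−140000)/270000 = 0.4815; (270000−210000)/270000 = 0.2222.
Raised to α = 3.0: 0.11162; 0.01097.
Sum = 0.122593; FGT(3.0) = 0.122593 / 8 = 0.0153.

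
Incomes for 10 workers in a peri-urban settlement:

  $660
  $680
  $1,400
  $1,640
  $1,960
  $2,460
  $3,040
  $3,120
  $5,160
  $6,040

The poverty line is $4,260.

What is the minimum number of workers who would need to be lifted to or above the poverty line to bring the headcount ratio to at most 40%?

8 of the 10 workers are poor, so H = 8/10 = 0.800.
A headcount ratio of at most 40% allows at most ⌊0.40 × 10⌋ = 4 poor workers.
So at least 8 − 4 = 4 must be lifted.

4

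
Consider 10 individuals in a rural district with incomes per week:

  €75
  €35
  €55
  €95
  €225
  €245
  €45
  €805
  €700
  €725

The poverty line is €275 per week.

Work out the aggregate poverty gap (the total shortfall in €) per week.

Below the line: €35, €45, €55, €75, €95, €225, €245 (q = 7 of N = 10).
Individual gaps: 275−35 = 240; 275−45 = 230; 275−55 = 220; 275−75 = 200; 275−95 = 180; 275−225 = 50; 275−245 = 30.
Aggregate gap = €1,150.

€1,150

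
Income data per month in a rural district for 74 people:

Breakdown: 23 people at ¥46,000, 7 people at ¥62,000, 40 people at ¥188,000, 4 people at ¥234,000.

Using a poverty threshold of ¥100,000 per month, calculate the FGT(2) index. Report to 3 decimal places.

Below z: 23×¥46,000, 7×¥62,000 (q = 30 of N = 74).
Normalized shortfalls: (100000−46000)/100000 = 0.5400 (×23); (100000−62000)/100000 = 0.3800 (×7).
Squared: 0.2916 (×23); 0.1444 (×7).
Sum = 7.717600; P₂ = 7.717600 / 74 = 0.104.

0.104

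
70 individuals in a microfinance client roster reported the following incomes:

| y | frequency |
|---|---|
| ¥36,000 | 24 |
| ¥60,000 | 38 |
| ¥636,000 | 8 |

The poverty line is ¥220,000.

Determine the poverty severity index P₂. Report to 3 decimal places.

0.527

Poor units: 24×¥36,000, 38×¥60,000 (q = 62 of N = 70).
Gap ratios (z−y)/z: (220000−36000)/220000 = 0.8364 (×24); (220000−60000)/220000 = 0.7273 (×38).
Squared: 0.6995 (×24); 0.5289 (×38).
Sum = 36.887273; P₂ = 36.887273 / 70 = 0.527.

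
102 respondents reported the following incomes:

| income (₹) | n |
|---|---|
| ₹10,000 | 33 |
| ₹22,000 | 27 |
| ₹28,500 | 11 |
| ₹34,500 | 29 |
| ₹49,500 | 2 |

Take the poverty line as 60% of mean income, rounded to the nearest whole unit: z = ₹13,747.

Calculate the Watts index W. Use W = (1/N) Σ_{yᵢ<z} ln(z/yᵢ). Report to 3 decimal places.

0.103

Below z: 33×₹10,000 (q = 33 of N = 102).
ln(z/y) terms: ln(13747/10000) = 0.3182 (×33).
W = 10.501772 / 102 = 0.103.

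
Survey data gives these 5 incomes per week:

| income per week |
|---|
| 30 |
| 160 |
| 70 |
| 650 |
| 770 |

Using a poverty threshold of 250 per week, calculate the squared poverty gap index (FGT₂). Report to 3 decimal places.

0.284

Below the line: 30, 70, 160 (q = 3 of N = 5).
Shortfall ratios: (250−30)/250 = 0.8800; (250−70)/250 = 0.7200; (250−160)/250 = 0.3600.
Squared: 0.7744; 0.5184; 0.1296.
Sum = 1.422400; P₂ = 1.422400 / 5 = 0.284.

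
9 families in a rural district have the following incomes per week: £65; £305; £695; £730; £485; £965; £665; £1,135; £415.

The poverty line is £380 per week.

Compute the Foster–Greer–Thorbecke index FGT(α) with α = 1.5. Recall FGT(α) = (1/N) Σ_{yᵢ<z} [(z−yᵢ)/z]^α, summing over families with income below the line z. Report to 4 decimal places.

Incomes under z: £65, £305 (q = 2 of N = 9).
Shortfall ratios: (380−65)/380 = 0.8289; (380−305)/380 = 0.1974.
Raised to α = 1.5: 0.75473; 0.08768.
Sum = 0.842411; FGT(1.5) = 0.842411 / 9 = 0.0936.

0.0936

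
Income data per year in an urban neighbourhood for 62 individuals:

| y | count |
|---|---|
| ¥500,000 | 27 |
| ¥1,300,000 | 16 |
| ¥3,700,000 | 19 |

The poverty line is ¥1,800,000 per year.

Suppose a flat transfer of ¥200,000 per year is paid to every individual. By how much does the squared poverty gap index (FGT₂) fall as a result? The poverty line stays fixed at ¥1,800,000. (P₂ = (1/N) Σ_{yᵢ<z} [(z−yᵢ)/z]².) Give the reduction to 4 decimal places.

Before: below the line — 27×¥500,000, 16×¥1,300,000; squared poverty gap index (FGT₂) = 0.247063.
After the ¥200,000 transfer: below the line — 27×¥700,000, 16×¥1,500,000; squared poverty gap index (FGT₂) = 0.169803.
Reduction = 0.247063 − 0.169803 = 0.0773.

0.0773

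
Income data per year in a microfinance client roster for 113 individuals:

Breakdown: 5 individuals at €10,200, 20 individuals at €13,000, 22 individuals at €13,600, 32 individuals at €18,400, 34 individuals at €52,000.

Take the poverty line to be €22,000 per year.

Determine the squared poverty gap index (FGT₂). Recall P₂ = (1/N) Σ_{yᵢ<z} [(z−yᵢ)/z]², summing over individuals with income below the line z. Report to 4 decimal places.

Below the line: 5×€10,200, 20×€13,000, 22×€13,600, 32×€18,400 (q = 79 of N = 113).
Shortfall ratios: (22000−10200)/22000 = 0.5364 (×5); (22000−13000)/22000 = 0.4091 (×20); (22000−13600)/22000 = 0.3818 (×22); (22000−18400)/22000 = 0.1636 (×32).
Squared: 0.2877 (×5); 0.1674 (×20); 0.1458 (×22); 0.0268 (×32).
Sum = 8.849669; P₂ = 8.849669 / 113 = 0.0783.

0.0783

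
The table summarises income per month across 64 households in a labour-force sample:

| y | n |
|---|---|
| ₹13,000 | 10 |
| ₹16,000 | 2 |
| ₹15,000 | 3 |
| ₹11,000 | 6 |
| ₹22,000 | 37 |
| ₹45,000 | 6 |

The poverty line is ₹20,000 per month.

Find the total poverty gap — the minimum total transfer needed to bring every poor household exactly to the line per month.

Incomes under z: 6×₹11,000, 10×₹13,000, 3×₹15,000, 2×₹16,000 (q = 21 of N = 64).
Individual gaps: 6×(20000−11000) = 54000; 10×(20000−13000) = 70000; 3×(20000−15000) = 15000; 2×(20000−16000) = 8000.
Aggregate gap = ₹147,000.

₹147,000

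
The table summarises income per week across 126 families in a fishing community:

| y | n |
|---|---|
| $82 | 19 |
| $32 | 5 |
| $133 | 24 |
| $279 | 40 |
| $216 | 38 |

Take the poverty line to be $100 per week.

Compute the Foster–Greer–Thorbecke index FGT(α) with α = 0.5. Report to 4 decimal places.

Poor units: 5×$32, 19×$82 (q = 24 of N = 126).
Normalized shortfalls: (100−32)/100 = 0.6800 (×5); (100−82)/100 = 0.1800 (×19).
Raised to α = 0.5: 0.82462 (×5); 0.42426 (×19).
Sum = 12.184123; FGT(0.5) = 12.184123 / 126 = 0.0967.

0.0967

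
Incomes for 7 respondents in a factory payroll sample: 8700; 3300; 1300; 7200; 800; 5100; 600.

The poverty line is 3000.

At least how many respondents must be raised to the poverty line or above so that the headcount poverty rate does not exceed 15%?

Currently q = 3 of N = 7 are below the line (H = 0.429).
A headcount ratio of at most 15% allows at most ⌊0.15 × 7⌋ = 1 poor respondents.
So at least 3 − 1 = 2 must be lifted.

2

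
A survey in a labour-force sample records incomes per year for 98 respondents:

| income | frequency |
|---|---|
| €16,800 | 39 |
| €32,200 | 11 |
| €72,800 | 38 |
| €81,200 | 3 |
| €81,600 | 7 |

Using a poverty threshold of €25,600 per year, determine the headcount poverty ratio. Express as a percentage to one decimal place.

39 of the 98 respondents have income below €25,600.
H = 39/98 = 39.8%.

39.8%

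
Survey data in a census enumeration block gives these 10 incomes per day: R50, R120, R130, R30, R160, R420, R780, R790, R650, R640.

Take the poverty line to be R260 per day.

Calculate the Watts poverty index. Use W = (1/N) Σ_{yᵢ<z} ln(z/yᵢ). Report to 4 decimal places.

0.5760

Poor units: R30, R50, R120, R130, R160 (q = 5 of N = 10).
Log shortfalls: ln(260/30) = 2.1595; ln(260/50) = 1.6487; ln(260/120) = 0.7732; ln(260/130) = 0.6931; ln(260/160) = 0.4855.
W = 5.759988 / 10 = 0.5760.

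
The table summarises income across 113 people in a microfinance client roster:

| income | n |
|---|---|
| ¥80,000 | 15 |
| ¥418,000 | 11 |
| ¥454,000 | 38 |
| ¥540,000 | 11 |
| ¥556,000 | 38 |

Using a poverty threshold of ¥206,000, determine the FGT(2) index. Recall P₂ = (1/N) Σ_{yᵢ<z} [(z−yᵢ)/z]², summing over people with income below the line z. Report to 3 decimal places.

0.050

Below the line: 15×¥80,000 (q = 15 of N = 113).
Relative gaps: (206000−80000)/206000 = 0.6117 (×15).
Squared: 0.3741 (×15).
Sum = 5.611745; P₂ = 5.611745 / 113 = 0.050.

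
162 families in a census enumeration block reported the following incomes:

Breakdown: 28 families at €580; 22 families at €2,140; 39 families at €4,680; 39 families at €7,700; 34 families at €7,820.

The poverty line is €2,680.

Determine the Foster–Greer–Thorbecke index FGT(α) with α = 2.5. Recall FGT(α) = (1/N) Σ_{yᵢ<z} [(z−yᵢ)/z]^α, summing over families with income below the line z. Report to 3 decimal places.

Incomes under z: 28×€580, 22×€2,140 (q = 50 of N = 162).
Normalized shortfalls: (2680−580)/2680 = 0.7836 (×28); (2680−2140)/2680 = 0.2015 (×22).
Raised to α = 2.5: 0.54351 (×28); 0.01822 (×22).
Sum = 15.619342; FGT(2.5) = 15.619342 / 162 = 0.096.

0.096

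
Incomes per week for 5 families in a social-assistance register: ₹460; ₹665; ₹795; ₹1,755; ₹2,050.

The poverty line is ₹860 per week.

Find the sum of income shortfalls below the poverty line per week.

₹660

Below z: ₹460, ₹665, ₹795 (q = 3 of N = 5).
Individual gaps: 860−460 = 400; 860−665 = 195; 860−795 = 65.
Aggregate gap = ₹660.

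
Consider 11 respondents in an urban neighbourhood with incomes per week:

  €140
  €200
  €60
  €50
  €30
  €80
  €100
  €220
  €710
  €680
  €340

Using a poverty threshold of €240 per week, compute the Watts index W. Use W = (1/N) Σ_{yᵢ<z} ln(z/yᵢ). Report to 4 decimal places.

0.7106

Below z: €30, €50, €60, €80, €100, €140, €200, €220 (q = 8 of N = 11).
Log shortfalls: ln(240/30) = 2.0794; ln(240/50) = 1.5686; ln(240/60) = 1.3863; ln(240/80) = 1.0986; ln(240/100) = 0.8755; ln(240/140) = 0.5390; ln(240/200) = 0.1823; ln(240/220) = 0.0870.
W = 7.816762 / 11 = 0.7106.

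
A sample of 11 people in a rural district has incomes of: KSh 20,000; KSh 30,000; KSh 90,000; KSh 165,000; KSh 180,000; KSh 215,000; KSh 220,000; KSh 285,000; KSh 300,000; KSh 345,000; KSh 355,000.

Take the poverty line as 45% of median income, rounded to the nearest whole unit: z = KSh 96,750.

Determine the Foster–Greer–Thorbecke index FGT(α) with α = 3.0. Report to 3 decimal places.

Below z: KSh 20,000, KSh 30,000, KSh 90,000 (q = 3 of N = 11).
Shortfall ratios: (96750−20000)/96750 = 0.7933; (96750−30000)/96750 = 0.6899; (96750−90000)/96750 = 0.0698.
Raised to α = 3.0: 0.49921; 0.32840; 0.00034.
Sum = 0.827947; FGT(3.0) = 0.827947 / 11 = 0.075.

0.075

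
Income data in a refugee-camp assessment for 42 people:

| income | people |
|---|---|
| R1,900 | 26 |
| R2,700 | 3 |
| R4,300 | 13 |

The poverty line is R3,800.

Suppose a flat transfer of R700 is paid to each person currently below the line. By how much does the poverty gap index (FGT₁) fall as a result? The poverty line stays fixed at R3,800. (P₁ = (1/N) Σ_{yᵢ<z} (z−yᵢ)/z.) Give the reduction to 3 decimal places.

0.127

Before: below the line — 26×R1,900, 3×R2,700; poverty gap index (FGT₁) = 0.33020.
After the R700 transfer: below the line — 26×R2,600, 3×R3,400; poverty gap index (FGT₁) = 0.20301.
Reduction = 0.33020 − 0.20301 = 0.127.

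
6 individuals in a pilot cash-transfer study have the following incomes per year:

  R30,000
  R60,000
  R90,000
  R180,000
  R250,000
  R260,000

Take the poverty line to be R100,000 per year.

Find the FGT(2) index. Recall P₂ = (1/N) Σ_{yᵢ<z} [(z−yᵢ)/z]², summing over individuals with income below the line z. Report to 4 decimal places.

Incomes under z: R30,000, R60,000, R90,000 (q = 3 of N = 6).
Gap ratios (z−y)/z: (100000−30000)/100000 = 0.7000; (100000−60000)/100000 = 0.4000; (100000−90000)/100000 = 0.1000.
Squared: 0.4900; 0.1600; 0.0100.
Sum = 0.660000; P₂ = 0.660000 / 6 = 0.1100.

0.1100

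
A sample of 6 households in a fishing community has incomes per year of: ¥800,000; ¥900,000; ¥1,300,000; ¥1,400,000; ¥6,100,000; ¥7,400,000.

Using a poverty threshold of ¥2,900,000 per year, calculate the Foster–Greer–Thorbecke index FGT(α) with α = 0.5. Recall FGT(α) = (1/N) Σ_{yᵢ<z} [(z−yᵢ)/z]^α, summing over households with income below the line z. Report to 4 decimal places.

Poor units: ¥800,000, ¥900,000, ¥1,300,000, ¥1,400,000 (q = 4 of N = 6).
Normalized shortfalls: (2900000−800000)/2900000 = 0.7241; (2900000−900000)/2900000 = 0.6897; (2900000−1300000)/2900000 = 0.5517; (2900000−1400000)/2900000 = 0.5172.
Raised to α = 0.5: 0.85096; 0.83045; 0.74278; 0.71919.
Sum = 3.143394; FGT(0.5) = 3.143394 / 6 = 0.5239.

0.5239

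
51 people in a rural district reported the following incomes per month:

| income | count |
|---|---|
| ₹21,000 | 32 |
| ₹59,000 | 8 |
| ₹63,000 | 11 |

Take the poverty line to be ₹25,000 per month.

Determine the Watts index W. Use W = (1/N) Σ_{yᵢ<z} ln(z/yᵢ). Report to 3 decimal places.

0.109

Incomes under z: 32×₹21,000 (q = 32 of N = 51).
ln(z/y) terms: ln(25000/21000) = 0.1744 (×32).
W = 5.579308 / 51 = 0.109.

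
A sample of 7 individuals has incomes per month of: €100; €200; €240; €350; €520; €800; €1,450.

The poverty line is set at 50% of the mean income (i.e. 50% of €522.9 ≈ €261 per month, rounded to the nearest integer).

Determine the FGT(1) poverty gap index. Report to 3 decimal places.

0.133

Incomes under z: €100, €200, €240 (q = 3 of N = 7).
Shortfall ratios: (261−100)/261 = 0.6169; (261−200)/261 = 0.2337; (261−240)/261 = 0.0805.
Σ = 0.931034. Dividing by the full population N = 7 gives P₁ = 0.133.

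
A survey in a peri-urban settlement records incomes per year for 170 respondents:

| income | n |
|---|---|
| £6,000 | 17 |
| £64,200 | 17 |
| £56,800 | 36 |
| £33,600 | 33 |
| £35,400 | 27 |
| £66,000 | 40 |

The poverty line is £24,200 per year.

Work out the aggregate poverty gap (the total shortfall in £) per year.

£309,400

Below the line: 17×£6,000 (q = 17 of N = 170).
Individual gaps: 17×(24200−6000) = 309400.
Aggregate gap = £309,400.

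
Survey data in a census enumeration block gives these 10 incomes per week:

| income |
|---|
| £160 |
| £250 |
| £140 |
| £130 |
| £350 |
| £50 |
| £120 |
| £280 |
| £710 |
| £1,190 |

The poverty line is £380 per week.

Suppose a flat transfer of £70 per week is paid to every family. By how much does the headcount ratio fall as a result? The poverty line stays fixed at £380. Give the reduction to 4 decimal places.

Before: below the line — £50, £120, £130, £140, £160, £250, £280, £350; headcount ratio = 0.800000.
After the £70 transfer: below the line — £120, £190, £200, £210, £230, £320, £350; headcount ratio = 0.700000.
Reduction = 0.800000 − 0.700000 = 0.1000.

0.1000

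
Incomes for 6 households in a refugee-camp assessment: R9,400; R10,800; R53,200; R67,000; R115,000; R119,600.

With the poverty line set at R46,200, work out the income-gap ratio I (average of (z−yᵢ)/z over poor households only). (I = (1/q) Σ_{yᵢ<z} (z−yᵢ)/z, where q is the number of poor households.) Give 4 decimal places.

Below z: R9,400, R10,800 (q = 2 of N = 6).
Relative gaps: 0.7965, 0.7662; sum = 1.562771.
The income-gap ratio divides by q (the poor only): 1.562771 / 2 = 0.7814.

0.7814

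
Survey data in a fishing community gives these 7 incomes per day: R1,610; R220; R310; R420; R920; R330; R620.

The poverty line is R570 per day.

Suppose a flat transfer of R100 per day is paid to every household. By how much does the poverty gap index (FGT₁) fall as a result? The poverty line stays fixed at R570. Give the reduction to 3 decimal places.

0.100

Before: below the line — R220, R310, R330, R420; poverty gap index (FGT₁) = 0.25063.
After the R100 transfer: below the line — R320, R410, R430, R520; poverty gap index (FGT₁) = 0.15038.
Reduction = 0.25063 − 0.15038 = 0.100.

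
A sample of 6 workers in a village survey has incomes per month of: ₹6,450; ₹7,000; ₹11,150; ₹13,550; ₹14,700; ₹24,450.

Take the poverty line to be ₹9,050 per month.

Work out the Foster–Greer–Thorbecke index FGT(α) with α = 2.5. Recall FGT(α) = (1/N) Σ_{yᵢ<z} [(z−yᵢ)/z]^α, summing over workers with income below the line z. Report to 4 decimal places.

0.0114

Below z: ₹6,450, ₹7,000 (q = 2 of N = 6).
Normalized shortfalls: (9050−6450)/9050 = 0.2873; (9050−7000)/9050 = 0.2265.
Raised to α = 2.5: 0.04424; 0.02442.
Sum = 0.068661; FGT(2.5) = 0.068661 / 6 = 0.0114.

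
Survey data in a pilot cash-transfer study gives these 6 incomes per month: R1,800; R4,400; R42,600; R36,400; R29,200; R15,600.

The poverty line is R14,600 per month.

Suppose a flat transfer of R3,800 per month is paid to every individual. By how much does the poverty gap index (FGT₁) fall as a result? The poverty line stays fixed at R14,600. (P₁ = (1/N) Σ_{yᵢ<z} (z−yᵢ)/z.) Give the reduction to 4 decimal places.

0.0868

Before: below the line — R1,800, R4,400; poverty gap index (FGT₁) = 0.262557.
After the R3,800 transfer: below the line — R5,600, R8,200; poverty gap index (FGT₁) = 0.175799.
Reduction = 0.262557 − 0.175799 = 0.0868.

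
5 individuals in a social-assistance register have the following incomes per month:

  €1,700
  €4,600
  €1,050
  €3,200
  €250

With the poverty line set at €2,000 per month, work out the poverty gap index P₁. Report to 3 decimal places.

0.300

Incomes under z: €250, €1,050, €1,700 (q = 3 of N = 5).
Gap ratios (z−y)/z: (2000−250)/2000 = 0.8750; (2000−1050)/2000 = 0.4750; (2000−1700)/2000 = 0.1500.
Σ = 1.500000. Dividing by the full population N = 5 gives P₁ = 0.300.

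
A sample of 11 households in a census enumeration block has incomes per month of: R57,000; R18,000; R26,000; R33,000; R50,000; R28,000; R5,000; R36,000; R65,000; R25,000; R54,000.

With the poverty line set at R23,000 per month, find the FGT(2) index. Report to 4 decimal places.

0.0600

Incomes under z: R5,000, R18,000 (q = 2 of N = 11).
Gap ratios (z−y)/z: (23000−5000)/23000 = 0.7826; (23000−18000)/23000 = 0.2174.
Squared: 0.6125; 0.0473.
Sum = 0.659735; P₂ = 0.659735 / 11 = 0.0600.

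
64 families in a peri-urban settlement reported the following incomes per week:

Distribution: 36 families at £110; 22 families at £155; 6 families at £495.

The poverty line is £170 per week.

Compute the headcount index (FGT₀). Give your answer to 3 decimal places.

58 of the 64 families have income below £170.
H = 58/64 = 0.906.

0.906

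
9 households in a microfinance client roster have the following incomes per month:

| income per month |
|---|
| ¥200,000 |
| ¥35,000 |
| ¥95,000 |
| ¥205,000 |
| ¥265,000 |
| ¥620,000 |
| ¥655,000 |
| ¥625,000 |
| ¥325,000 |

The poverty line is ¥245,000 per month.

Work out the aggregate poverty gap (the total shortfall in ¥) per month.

¥445,000

Below z: ¥35,000, ¥95,000, ¥200,000, ¥205,000 (q = 4 of N = 9).
Individual gaps: 245000−35000 = 210000; 245000−95000 = 150000; 245000−200000 = 45000; 245000−205000 = 40000.
Aggregate gap = ¥445,000.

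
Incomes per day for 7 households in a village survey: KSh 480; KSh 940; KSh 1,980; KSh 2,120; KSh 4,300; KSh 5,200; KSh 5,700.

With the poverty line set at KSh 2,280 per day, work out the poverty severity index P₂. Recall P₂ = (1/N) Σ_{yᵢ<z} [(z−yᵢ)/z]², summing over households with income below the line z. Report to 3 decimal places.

Below z: KSh 480, KSh 940, KSh 1,980, KSh 2,120 (q = 4 of N = 7).
Relative gaps: (2280−480)/2280 = 0.7895; (2280−940)/2280 = 0.5877; (2280−1980)/2280 = 0.1316; (2280−2120)/2280 = 0.0702.
Squared: 0.6233; 0.3454; 0.0173; 0.0049.
Sum = 0.990920; P₂ = 0.990920 / 7 = 0.142.

0.142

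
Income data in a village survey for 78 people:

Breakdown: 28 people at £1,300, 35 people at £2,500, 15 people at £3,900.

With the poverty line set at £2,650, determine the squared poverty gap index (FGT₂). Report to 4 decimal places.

Poor units: 28×£1,300, 35×£2,500 (q = 63 of N = 78).
Relative gaps: (2650−1300)/2650 = 0.5094 (×28); (2650−2500)/2650 = 0.0566 (×35).
Squared: 0.2595 (×28); 0.0032 (×35).
Sum = 7.378782; P₂ = 7.378782 / 78 = 0.0946.

0.0946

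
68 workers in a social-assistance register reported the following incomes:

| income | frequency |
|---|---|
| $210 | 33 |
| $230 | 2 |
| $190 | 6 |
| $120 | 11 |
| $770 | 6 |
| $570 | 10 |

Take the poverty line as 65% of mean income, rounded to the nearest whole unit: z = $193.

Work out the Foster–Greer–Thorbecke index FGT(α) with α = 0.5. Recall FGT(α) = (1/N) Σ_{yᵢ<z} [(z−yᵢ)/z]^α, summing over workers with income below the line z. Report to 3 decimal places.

Poor units: 11×$120, 6×$190 (q = 17 of N = 68).
Relative gaps: (193−120)/193 = 0.3782 (×11); (193−190)/193 = 0.0155 (×6).
Raised to α = 0.5: 0.61501 (×11); 0.12468 (×6).
Sum = 7.513174; FGT(0.5) = 7.513174 / 68 = 0.110.

0.110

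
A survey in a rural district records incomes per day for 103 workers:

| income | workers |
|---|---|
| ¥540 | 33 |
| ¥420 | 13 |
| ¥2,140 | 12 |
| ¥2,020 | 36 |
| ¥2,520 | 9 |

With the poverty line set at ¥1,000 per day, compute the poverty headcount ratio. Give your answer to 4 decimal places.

46 of the 103 workers have income below ¥1,000.
H = 46/103 = 0.4466.

0.4466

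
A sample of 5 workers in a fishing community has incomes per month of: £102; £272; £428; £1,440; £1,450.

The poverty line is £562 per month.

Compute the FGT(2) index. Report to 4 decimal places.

0.1986

Below the line: £102, £272, £428 (q = 3 of N = 5).
Relative gaps: (562−102)/562 = 0.8185; (562−272)/562 = 0.5160; (562−428)/562 = 0.2384.
Squared: 0.6700; 0.2663; 0.0569.
Sum = 0.993073; P₂ = 0.993073 / 5 = 0.1986.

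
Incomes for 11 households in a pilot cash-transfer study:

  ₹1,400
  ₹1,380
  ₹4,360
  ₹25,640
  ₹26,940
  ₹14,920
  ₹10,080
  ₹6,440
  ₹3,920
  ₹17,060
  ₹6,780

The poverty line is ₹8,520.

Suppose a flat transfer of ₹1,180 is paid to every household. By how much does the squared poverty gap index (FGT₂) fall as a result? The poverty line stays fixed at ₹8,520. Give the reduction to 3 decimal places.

0.069

Before: below the line — ₹1,380, ₹1,400, ₹3,920, ₹4,360, ₹6,440, ₹6,780; squared poverty gap index (FGT₂) = 0.18471.
After the ₹1,180 transfer: below the line — ₹2,560, ₹2,580, ₹5,100, ₹5,540, ₹7,620, ₹7,960; squared poverty gap index (FGT₂) = 0.11585.
Reduction = 0.18471 − 0.11585 = 0.069.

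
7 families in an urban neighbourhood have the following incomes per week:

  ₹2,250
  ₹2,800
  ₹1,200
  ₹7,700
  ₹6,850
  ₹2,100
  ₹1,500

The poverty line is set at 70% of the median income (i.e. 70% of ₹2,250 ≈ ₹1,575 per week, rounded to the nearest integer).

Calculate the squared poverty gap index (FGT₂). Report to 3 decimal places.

0.008

Poor units: ₹1,200, ₹1,500 (q = 2 of N = 7).
Gap ratios (z−y)/z: (1575−1200)/1575 = 0.2381; (1575−1500)/1575 = 0.0476.
Squared: 0.0567; 0.0023.
Sum = 0.058957; P₂ = 0.058957 / 7 = 0.008.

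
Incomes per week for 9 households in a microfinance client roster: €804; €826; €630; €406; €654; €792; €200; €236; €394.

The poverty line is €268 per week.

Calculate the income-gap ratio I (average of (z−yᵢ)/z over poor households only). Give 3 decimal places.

Below the line: €200, €236 (q = 2 of N = 9).
Relative gaps: 0.2537, 0.1194; sum = 0.373134.
The income-gap ratio divides by q (the poor only): 0.373134 / 2 = 0.187.

0.187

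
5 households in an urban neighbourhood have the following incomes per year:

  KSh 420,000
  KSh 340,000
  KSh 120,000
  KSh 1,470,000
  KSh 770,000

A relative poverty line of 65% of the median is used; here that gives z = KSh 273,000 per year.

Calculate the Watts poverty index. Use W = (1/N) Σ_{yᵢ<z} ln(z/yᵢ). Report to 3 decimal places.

Below z: KSh 120,000 (q = 1 of N = 5).
Log gaps: ln(273000/120000) = 0.8220.
W = 0.821980 / 5 = 0.164.

0.164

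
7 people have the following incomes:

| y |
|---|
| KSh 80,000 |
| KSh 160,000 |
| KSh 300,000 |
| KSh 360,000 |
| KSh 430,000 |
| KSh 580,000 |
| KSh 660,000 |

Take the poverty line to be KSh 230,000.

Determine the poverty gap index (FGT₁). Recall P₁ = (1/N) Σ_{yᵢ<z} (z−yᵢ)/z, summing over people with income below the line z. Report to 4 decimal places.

0.1366

Poor units: KSh 80,000, KSh 160,000 (q = 2 of N = 7).
Normalized shortfalls: (230000−80000)/230000 = 0.6522; (230000−160000)/230000 = 0.3043.
Σ = 0.956522. Dividing by the full population N = 7 gives P₁ = 0.1366.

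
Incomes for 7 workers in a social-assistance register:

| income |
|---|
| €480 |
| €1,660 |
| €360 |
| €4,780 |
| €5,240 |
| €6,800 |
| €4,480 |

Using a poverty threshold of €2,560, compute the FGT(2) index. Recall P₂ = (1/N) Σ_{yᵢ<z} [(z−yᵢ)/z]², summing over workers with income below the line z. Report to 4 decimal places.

0.2175

Poor units: €360, €480, €1,660 (q = 3 of N = 7).
Gap ratios (z−y)/z: (2560−360)/2560 = 0.8594; (2560−480)/2560 = 0.8125; (2560−1660)/2560 = 0.3516.
Squared: 0.7385; 0.6602; 0.1236.
Sum = 1.522278; P₂ = 1.522278 / 7 = 0.2175.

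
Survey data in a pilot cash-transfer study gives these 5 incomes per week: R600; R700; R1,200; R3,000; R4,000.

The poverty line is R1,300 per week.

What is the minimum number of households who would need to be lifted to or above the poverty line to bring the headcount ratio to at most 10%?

3

Currently q = 3 of N = 5 are below the line (H = 0.600).
A headcount ratio of at most 10% allows at most ⌊0.10 × 5⌋ = 0 poor households.
So at least 3 − 0 = 3 must be lifted.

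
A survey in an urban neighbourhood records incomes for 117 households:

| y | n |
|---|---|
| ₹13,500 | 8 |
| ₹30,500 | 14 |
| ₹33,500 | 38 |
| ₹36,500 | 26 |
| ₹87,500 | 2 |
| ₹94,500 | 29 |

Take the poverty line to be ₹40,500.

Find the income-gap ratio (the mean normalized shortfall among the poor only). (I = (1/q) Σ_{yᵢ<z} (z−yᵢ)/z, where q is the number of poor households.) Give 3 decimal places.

0.208

Incomes under z: 8×₹13,500, 14×₹30,500, 38×₹33,500, 26×₹36,500 (q = 86 of N = 117).
Shortfall ratios (z−y)/z: 0.6667 (×8), 0.2469 (×14), 0.1728 (×38), 0.0988 (×26); sum = 17.925926.
I averages over the q = 86 poor units only: 17.925926 / 86 = 0.208.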